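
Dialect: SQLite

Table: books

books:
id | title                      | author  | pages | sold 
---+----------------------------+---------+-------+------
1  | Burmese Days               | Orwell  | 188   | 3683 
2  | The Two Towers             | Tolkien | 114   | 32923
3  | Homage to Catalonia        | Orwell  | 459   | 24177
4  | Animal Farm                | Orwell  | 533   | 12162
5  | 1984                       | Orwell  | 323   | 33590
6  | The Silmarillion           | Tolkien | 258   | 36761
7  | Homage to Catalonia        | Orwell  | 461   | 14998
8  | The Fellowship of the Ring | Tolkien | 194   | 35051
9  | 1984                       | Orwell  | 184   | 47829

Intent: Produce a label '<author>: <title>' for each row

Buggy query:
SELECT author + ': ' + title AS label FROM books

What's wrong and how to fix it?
Bug: '+' is numeric addition; on text columns SQLite converts them to 0 instead of concatenating

Fix: Use the || operator for string concatenation

Corrected query:
SELECT author || ': ' || title AS label FROM books

Result:
label                              
-----------------------------------
Orwell: Burmese Days               
Tolkien: The Two Towers            
Orwell: Homage to Catalonia        
Orwell: Animal Farm                
Orwell: 1984                       
Tolkien: The Silmarillion          
Orwell: Homage to Catalonia        
Tolkien: The Fellowship of the Ring
Orwell: 1984                       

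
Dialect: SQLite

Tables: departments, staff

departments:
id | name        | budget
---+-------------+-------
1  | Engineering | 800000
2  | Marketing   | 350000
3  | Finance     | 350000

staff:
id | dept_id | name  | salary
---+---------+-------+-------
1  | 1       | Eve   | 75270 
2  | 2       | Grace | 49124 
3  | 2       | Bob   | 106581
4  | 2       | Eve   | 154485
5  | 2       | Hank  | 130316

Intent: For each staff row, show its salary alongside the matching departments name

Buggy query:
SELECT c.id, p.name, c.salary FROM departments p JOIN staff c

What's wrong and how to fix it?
Bug: Missing join condition: each staff row is matched to all departments rows instead of just its own

Fix: Specify the join condition linking the foreign key to the parent id

Corrected query:
SELECT c.id, p.name, c.salary FROM departments p JOIN staff c ON c.dept_id = p.id

Result:
id | name        | salary
---+-------------+-------
1  | Engineering | 75270 
2  | Marketing   | 49124 
3  | Marketing   | 106581
4  | Marketing   | 154485
5  | Marketing   | 130316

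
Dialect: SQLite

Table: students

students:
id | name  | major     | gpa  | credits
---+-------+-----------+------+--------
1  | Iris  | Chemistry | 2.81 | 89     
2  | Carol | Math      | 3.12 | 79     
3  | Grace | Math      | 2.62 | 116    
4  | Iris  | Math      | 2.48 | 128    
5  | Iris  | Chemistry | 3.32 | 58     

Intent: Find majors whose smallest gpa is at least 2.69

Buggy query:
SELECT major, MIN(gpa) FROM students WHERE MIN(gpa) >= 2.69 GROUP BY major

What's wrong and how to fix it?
Bug: MIN() in WHERE is a misuse of aggregate

Fix: Replace WHERE with HAVING after the GROUP BY

Corrected query:
SELECT major, MIN(gpa) FROM students GROUP BY major HAVING MIN(gpa) >= 2.69

Result:
major     | MIN(gpa)
----------+---------
Chemistry | 2.81    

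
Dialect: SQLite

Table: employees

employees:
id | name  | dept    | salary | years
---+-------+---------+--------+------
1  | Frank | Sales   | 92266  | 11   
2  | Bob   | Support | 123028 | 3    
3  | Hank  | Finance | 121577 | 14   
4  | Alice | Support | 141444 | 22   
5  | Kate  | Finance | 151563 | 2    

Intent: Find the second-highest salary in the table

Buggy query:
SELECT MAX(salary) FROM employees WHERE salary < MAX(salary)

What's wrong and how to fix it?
Bug: The inner MAX is an aggregate inside WHERE, which is not allowed

Fix: Put the inner MAX in a scalar subquery

Corrected query:
SELECT MAX(salary) FROM employees WHERE salary < (SELECT MAX(salary) FROM employees)

Result:
MAX(salary)
-----------
141444     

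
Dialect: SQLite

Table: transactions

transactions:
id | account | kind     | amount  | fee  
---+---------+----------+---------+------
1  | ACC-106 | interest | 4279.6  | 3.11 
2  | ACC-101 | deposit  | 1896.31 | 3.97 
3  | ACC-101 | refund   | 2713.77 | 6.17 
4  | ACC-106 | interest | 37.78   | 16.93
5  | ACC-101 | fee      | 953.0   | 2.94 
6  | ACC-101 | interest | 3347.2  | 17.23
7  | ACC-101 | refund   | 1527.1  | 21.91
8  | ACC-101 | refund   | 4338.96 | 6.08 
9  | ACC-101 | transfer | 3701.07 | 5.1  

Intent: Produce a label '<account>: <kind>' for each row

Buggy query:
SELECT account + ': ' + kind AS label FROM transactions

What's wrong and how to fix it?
Bug: '+' is numeric addition; on text columns SQLite converts them to 0 instead of concatenating

Fix: Replace + with || to concatenate text

Corrected query:
SELECT account || ': ' || kind AS label FROM transactions

Result:
label            
-----------------
ACC-106: interest
ACC-101: deposit 
ACC-101: refund  
ACC-106: interest
ACC-101: fee     
ACC-101: interest
ACC-101: refund  
ACC-101: refund  
ACC-101: transfer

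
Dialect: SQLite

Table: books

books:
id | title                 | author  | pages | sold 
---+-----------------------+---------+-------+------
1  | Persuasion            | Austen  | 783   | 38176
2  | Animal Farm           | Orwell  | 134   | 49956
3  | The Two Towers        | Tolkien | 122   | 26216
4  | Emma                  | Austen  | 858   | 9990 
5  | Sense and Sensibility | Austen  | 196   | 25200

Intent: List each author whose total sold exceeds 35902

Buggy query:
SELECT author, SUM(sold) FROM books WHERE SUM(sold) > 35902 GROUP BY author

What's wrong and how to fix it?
Bug: SUM(sold) is an aggregate, but WHERE filters rows before aggregation

Fix: Move the aggregate condition to a HAVING clause

Corrected query:
SELECT author, SUM(sold) FROM books GROUP BY author HAVING SUM(sold) > 35902

Result:
author | SUM(sold)
-------+----------
Austen | 73366    
Orwell | 49956    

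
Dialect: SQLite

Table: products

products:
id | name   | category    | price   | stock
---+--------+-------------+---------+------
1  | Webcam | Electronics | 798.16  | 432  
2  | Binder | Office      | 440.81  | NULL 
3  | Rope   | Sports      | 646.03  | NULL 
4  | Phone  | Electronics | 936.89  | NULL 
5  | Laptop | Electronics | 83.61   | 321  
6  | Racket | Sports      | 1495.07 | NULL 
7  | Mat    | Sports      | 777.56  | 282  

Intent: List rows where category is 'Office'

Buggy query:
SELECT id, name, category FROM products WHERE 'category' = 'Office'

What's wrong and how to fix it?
Bug: 'category' in single quotes is a string literal, not the column; the comparison is literal-vs-literal and never true

Fix: Remove the quotes around the column name (or use double quotes for an identifier)

Corrected query:
SELECT id, name, category FROM products WHERE category = 'Office'

Result:
id | name   | category
---+--------+---------
2  | Binder | Office  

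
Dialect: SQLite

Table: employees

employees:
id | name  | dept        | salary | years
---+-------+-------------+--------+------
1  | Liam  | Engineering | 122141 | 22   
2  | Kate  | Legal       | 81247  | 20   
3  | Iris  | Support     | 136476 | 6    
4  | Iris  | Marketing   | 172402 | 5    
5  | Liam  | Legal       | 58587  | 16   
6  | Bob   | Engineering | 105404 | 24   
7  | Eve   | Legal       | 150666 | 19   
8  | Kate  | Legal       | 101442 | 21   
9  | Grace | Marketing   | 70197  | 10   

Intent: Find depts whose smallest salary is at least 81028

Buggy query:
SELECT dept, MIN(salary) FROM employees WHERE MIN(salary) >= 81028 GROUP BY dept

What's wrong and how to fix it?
Bug: MIN() in WHERE is a misuse of aggregate

Fix: Replace WHERE with HAVING after the GROUP BY

Corrected query:
SELECT dept, MIN(salary) FROM employees GROUP BY dept HAVING MIN(salary) >= 81028

Result:
dept        | MIN(salary)
------------+------------
Engineering | 105404     
Support     | 136476     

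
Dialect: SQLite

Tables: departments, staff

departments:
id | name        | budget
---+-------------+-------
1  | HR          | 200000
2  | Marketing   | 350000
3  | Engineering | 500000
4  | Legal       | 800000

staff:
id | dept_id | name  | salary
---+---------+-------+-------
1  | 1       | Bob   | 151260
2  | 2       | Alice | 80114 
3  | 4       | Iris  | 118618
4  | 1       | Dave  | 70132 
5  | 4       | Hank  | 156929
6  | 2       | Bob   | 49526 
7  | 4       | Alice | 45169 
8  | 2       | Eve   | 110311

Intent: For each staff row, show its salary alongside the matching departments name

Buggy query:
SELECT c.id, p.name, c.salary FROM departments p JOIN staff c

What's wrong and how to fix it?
Bug: JOIN with no ON clause produces a cartesian product; every staff row pairs with every departments row

Fix: Specify the join condition linking the foreign key to the parent id

Corrected query:
SELECT c.id, p.name, c.salary FROM departments p JOIN staff c ON c.dept_id = p.id

Result:
id | name      | salary
---+-----------+-------
1  | HR        | 151260
2  | Marketing | 80114 
3  | Legal     | 118618
4  | HR        | 70132 
5  | Legal     | 156929
6  | Marketing | 49526 
7  | Legal     | 45169 
8  | Marketing | 110311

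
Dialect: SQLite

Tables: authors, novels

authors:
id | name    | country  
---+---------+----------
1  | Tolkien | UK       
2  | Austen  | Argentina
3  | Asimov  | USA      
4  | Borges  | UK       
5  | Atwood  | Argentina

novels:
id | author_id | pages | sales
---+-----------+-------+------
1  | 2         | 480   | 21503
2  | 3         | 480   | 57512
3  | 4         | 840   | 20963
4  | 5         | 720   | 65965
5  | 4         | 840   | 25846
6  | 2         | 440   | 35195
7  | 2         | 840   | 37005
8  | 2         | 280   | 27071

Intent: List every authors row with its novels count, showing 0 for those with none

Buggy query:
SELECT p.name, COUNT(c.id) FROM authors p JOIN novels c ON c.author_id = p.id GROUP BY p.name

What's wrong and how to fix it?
Bug: An inner join excludes parents with zero children

Fix: Switch to LEFT JOIN to retain unmatched parent rows

Corrected query:
SELECT p.name, COUNT(c.id) FROM authors p LEFT JOIN novels c ON c.author_id = p.id GROUP BY p.name

Result:
name    | COUNT(c.id)
--------+------------
Asimov  | 1          
Atwood  | 1          
Austen  | 4          
Borges  | 2          
Tolkien | 0          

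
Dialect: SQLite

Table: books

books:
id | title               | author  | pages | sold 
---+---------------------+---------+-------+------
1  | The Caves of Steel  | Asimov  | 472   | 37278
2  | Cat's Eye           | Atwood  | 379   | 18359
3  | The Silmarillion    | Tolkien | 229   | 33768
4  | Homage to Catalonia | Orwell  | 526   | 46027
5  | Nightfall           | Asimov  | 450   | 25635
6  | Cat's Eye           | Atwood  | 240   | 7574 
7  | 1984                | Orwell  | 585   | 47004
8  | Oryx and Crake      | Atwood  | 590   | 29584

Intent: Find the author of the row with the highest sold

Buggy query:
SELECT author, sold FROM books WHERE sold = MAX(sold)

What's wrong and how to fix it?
Bug: MAX(sold) is an aggregate and cannot be used directly in WHERE

Fix: Use a subquery: WHERE sold = (SELECT MAX(sold) FROM books)

Corrected query:
SELECT author, sold FROM books WHERE sold = (SELECT MAX(sold) FROM books)

Result:
author | sold 
-------+------
Orwell | 47004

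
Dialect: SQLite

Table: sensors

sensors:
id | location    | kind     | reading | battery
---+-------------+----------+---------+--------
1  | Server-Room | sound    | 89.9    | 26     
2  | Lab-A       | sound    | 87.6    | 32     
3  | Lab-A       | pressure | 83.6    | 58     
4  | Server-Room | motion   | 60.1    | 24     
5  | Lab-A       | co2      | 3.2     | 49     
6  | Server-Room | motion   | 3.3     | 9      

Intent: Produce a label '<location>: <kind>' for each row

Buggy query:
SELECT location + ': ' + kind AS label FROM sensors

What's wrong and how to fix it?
Bug: '+' is numeric addition; on text columns SQLite converts them to 0 instead of concatenating

Fix: Use the || operator for string concatenation

Corrected query:
SELECT location || ': ' || kind AS label FROM sensors

Result:
label              
-------------------
Server-Room: sound 
Lab-A: sound       
Lab-A: pressure    
Server-Room: motion
Lab-A: co2         
Server-Room: motion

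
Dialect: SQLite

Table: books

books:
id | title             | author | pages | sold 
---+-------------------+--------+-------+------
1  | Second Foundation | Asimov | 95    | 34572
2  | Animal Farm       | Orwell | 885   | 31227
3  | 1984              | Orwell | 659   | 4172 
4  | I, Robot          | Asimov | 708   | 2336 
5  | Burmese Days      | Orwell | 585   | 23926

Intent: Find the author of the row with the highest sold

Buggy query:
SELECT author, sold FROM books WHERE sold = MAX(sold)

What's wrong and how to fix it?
Bug: WHERE is evaluated per row; an aggregate over the whole table isn't defined there

Fix: Wrap MAX in a scalar subquery so WHERE compares against a single value

Corrected query:
SELECT author, sold FROM books WHERE sold = (SELECT MAX(sold) FROM books)

Result:
author | sold 
-------+------
Asimov | 34572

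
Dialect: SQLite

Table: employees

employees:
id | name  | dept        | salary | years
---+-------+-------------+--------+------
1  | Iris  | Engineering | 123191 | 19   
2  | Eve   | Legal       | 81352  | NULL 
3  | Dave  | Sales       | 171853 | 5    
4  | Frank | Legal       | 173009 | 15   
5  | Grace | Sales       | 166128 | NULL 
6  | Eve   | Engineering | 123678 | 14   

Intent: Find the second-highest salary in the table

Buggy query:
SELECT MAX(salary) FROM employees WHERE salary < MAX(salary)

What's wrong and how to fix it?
Bug: MAX(salary) on the right of the comparison is an aggregate-in-WHERE error

Fix: Put the inner MAX in a scalar subquery

Corrected query:
SELECT MAX(salary) FROM employees WHERE salary < (SELECT MAX(salary) FROM employees)

Result:
MAX(salary)
-----------
171853     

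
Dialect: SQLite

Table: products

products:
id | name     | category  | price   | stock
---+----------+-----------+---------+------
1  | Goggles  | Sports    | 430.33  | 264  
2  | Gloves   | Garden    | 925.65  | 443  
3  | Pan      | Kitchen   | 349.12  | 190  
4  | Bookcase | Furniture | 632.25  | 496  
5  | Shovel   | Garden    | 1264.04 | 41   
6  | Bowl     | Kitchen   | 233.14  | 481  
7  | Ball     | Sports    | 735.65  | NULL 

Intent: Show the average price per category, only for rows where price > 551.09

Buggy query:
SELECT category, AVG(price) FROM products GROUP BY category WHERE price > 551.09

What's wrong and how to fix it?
Bug: WHERE cannot follow GROUP BY

Fix: Place WHERE between FROM and GROUP BY

Corrected query:
SELECT category, AVG(price) FROM products WHERE price > 551.09 GROUP BY category

Result:
category  | AVG(price)
----------+-----------
Furniture | 632.25    
Garden    | 1094.845  
Sports    | 735.65    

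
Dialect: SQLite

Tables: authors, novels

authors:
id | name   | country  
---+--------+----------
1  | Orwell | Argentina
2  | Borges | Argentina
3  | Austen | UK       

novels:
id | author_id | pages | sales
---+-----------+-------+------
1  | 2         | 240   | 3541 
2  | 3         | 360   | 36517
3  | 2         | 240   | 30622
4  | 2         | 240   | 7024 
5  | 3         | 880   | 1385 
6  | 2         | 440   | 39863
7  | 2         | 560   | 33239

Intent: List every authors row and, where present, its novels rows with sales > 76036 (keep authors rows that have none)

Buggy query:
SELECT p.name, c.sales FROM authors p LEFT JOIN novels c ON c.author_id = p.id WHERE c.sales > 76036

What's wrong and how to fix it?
Bug: A WHERE condition on the right-hand table after LEFT JOIN drops unmatched parents

Fix: Put 'c.sales > 76036' in the JOIN's ON clause instead of WHERE

Corrected query:
SELECT p.name, c.sales FROM authors p LEFT JOIN novels c ON c.author_id = p.id AND c.sales > 76036

Result:
name   | sales
-------+------
Orwell | NULL 
Borges | NULL 
Austen | NULL 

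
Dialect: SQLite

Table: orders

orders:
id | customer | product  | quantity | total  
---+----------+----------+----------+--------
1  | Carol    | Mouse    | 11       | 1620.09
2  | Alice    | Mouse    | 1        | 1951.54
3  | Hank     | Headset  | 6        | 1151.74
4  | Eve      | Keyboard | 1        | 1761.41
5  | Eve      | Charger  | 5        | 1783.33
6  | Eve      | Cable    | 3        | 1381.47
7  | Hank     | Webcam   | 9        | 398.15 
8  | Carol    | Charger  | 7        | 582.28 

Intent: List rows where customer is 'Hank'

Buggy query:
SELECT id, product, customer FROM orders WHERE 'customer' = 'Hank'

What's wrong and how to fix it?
Bug: Single quotes denote string literals in SQL; the column name is being compared as a constant string

Fix: Remove the quotes around the column name (or use double quotes for an identifier)

Corrected query:
SELECT id, product, customer FROM orders WHERE customer = 'Hank'

Result:
id | product | customer
---+---------+---------
3  | Headset | Hank    
7  | Webcam  | Hank    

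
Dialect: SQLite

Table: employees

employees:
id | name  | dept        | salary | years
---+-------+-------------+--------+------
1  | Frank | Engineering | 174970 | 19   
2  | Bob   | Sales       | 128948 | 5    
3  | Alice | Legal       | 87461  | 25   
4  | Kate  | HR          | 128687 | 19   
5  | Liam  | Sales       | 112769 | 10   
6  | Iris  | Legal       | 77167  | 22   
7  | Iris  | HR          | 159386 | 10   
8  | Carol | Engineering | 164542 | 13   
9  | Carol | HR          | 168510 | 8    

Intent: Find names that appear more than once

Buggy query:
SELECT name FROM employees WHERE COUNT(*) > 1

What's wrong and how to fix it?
Bug: WHERE can't reference COUNT(*); aggregates are computed after WHERE

Fix: GROUP BY name, then filter groups with HAVING COUNT(*) > 1

Corrected query:
SELECT name FROM employees GROUP BY name HAVING COUNT(*) > 1

Result:
name 
-----
Carol
Iris 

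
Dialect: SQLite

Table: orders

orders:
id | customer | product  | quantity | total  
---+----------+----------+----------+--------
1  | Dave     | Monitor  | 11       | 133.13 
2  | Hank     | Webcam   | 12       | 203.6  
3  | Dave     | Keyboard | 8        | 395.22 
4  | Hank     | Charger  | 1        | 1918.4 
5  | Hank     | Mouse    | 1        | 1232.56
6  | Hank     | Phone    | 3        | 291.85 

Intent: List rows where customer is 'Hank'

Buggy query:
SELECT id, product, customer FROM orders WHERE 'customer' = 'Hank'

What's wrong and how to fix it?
Bug: 'customer' in single quotes is a string literal, not the column; the comparison is literal-vs-literal and never true

Fix: Remove the quotes around the column name (or use double quotes for an identifier)

Corrected query:
SELECT id, product, customer FROM orders WHERE customer = 'Hank'

Result:
id | product | customer
---+---------+---------
2  | Webcam  | Hank    
4  | Charger | Hank    
5  | Mouse   | Hank    
6  | Phone   | Hank    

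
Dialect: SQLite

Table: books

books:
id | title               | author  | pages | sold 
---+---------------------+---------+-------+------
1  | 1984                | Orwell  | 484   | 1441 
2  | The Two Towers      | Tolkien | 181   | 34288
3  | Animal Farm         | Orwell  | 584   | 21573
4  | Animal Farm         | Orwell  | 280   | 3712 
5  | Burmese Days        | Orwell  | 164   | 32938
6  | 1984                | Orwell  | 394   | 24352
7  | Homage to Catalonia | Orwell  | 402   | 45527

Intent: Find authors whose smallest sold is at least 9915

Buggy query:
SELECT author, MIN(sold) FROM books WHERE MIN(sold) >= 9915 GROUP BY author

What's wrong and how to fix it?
Bug: Aggregates like MIN are computed per group after WHERE runs

Fix: Replace WHERE with HAVING after the GROUP BY

Corrected query:
SELECT author, MIN(sold) FROM books GROUP BY author HAVING MIN(sold) >= 9915

Result:
author  | MIN(sold)
--------+----------
Tolkien | 34288    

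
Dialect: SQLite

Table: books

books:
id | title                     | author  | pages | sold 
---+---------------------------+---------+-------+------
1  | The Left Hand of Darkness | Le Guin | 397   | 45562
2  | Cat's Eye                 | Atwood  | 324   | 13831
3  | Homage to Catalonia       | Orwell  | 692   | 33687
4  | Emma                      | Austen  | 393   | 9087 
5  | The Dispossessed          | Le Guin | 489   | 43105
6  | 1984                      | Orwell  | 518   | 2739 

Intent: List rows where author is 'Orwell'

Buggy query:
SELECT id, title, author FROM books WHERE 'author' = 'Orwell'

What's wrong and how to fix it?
Bug: 'author' in single quotes is a string literal, not the column; the comparison is literal-vs-literal and never true

Fix: Reference the column as author without single quotes

Corrected query:
SELECT id, title, author FROM books WHERE author = 'Orwell'

Result:
id | title               | author
---+---------------------+-------
3  | Homage to Catalonia | Orwell
6  | 1984                | Orwell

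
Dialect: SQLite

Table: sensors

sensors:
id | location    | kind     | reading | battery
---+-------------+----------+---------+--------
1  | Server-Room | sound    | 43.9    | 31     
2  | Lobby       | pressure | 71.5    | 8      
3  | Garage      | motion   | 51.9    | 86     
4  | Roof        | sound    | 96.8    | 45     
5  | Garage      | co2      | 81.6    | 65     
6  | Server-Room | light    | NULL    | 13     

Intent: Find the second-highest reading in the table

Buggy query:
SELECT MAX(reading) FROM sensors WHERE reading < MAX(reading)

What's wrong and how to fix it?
Bug: MAX(reading) on the right of the comparison is an aggregate-in-WHERE error

Fix: Compute the overall MAX in a subquery, then take MAX of rows below it

Corrected query:
SELECT MAX(reading) FROM sensors WHERE reading < (SELECT MAX(reading) FROM sensors)

Result:
MAX(reading)
------------
81.6        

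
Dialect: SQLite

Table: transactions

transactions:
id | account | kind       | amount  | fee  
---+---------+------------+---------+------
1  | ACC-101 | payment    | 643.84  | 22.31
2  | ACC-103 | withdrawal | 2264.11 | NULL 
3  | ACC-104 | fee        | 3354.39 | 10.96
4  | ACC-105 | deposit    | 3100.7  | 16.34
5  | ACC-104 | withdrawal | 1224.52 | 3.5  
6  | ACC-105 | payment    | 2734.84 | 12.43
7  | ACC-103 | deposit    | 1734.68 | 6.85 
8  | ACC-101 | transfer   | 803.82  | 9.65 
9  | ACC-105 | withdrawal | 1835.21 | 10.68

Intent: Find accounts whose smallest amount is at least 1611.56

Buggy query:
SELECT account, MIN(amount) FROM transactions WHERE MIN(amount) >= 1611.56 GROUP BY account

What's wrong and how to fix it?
Bug: Aggregates like MIN are computed per group after WHERE runs

Fix: Replace WHERE with HAVING after the GROUP BY

Corrected query:
SELECT account, MIN(amount) FROM transactions GROUP BY account HAVING MIN(amount) >= 1611.56

Result:
account | MIN(amount)
--------+------------
ACC-103 | 1734.68    
ACC-105 | 1835.21    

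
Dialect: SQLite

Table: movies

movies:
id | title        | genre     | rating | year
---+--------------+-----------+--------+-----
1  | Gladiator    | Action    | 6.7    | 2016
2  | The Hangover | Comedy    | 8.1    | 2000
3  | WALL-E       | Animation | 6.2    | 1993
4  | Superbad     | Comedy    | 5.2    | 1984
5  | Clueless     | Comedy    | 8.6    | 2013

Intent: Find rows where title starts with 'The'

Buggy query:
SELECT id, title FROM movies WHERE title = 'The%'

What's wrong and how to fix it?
Bug: '=' compares the literal string including the % character; pattern matching needs LIKE

Fix: Use LIKE for wildcard pattern matching

Corrected query:
SELECT id, title FROM movies WHERE title LIKE 'The%'

Result:
id | title       
---+-------------
2  | The Hangover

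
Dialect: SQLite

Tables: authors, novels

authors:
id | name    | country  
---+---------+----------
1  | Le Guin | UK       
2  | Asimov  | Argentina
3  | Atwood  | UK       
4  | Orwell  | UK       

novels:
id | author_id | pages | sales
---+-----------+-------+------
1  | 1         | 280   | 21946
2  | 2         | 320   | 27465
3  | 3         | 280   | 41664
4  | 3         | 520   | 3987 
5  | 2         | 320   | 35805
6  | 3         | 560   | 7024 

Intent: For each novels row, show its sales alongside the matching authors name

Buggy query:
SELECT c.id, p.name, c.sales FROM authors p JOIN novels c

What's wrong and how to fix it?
Bug: JOIN with no ON clause produces a cartesian product; every novels row pairs with every authors row

Fix: Add ON c.author_id = p.id to the JOIN

Corrected query:
SELECT c.id, p.name, c.sales FROM authors p JOIN novels c ON c.author_id = p.id

Result:
id | name    | sales
---+---------+------
1  | Le Guin | 21946
2  | Asimov  | 27465
3  | Atwood  | 41664
4  | Atwood  | 3987 
5  | Asimov  | 35805
6  | Atwood  | 7024 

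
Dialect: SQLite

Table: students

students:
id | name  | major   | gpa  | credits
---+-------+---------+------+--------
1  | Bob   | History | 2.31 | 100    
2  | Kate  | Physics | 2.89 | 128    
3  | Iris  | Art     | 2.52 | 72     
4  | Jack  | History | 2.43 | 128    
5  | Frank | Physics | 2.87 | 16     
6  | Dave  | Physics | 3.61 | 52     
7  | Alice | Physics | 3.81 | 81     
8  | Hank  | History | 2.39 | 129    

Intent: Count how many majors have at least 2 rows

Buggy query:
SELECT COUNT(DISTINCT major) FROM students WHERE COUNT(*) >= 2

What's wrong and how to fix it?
Bug: COUNT(*) cannot appear in WHERE; the per-group count doesn't exist yet

Fix: Use a subquery that GROUPs and filters with HAVING, then count its rows

Corrected query:
SELECT COUNT(*) FROM (SELECT major FROM students GROUP BY major HAVING COUNT(*) >= 2)

Result:
COUNT(*)
--------
2       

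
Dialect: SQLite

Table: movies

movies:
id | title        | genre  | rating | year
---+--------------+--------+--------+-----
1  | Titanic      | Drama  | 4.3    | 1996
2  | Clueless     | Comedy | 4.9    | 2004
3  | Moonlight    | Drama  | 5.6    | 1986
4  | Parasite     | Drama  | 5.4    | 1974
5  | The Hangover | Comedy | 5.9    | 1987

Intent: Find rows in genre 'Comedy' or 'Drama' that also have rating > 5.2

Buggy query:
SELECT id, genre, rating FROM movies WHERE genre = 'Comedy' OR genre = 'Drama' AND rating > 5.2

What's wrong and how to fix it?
Bug: AND binds tighter than OR, so this parses as genre = 'Comedy' OR (genre = 'Drama' AND rating > 5.2)

Fix: Add parentheses around the OR so the AND applies to both alternatives

Corrected query:
SELECT id, genre, rating FROM movies WHERE (genre = 'Comedy' OR genre = 'Drama') AND rating > 5.2

Result:
id | genre  | rating
---+--------+-------
3  | Drama  | 5.6   
4  | Drama  | 5.4   
5  | Comedy | 5.9   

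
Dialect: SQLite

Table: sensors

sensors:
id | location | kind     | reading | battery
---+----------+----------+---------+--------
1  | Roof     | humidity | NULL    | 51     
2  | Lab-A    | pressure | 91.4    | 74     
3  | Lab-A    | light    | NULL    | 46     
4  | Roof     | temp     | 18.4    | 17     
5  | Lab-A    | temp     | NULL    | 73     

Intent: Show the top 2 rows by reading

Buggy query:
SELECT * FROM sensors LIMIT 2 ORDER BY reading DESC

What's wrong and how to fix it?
Bug: ORDER BY cannot follow LIMIT; LIMIT is the final clause

Fix: Sort with ORDER BY, then apply LIMIT

Corrected query:
SELECT * FROM sensors ORDER BY reading DESC LIMIT 2

Result:
id | location | kind     | reading | battery
---+----------+----------+---------+--------
2  | Lab-A    | pressure | 91.4    | 74     
4  | Roof     | temp     | 18.4    | 17     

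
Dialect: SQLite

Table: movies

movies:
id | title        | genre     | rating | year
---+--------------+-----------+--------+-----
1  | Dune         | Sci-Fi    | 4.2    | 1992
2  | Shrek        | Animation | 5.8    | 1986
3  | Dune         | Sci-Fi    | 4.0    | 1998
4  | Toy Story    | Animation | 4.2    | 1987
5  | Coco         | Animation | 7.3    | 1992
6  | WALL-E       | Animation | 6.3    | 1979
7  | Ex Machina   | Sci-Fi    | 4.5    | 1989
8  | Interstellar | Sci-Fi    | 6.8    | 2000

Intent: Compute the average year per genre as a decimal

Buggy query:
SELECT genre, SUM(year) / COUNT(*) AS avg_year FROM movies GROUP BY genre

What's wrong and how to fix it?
Bug: SUM(year) and COUNT(*) are both integers; the division truncates the fractional part

Fix: Cast one side to REAL so the division keeps the fractional part

Corrected query:
SELECT genre, SUM(year) * 1.0 / COUNT(*) AS avg_year FROM movies GROUP BY genre

Result:
genre     | avg_year
----------+---------
Animation | 1986    
Sci-Fi    | 1994.75 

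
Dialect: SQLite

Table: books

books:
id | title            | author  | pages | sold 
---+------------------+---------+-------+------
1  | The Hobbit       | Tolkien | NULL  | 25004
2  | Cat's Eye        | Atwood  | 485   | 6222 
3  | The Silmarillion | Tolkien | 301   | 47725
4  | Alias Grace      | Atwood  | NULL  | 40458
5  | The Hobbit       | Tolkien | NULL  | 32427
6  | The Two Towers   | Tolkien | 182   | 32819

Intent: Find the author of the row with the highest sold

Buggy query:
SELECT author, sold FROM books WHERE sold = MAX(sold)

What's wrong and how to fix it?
Bug: WHERE is evaluated per row; an aggregate over the whole table isn't defined there

Fix: Use a subquery: WHERE sold = (SELECT MAX(sold) FROM books)

Corrected query:
SELECT author, sold FROM books WHERE sold = (SELECT MAX(sold) FROM books)

Result:
author  | sold 
--------+------
Tolkien | 47725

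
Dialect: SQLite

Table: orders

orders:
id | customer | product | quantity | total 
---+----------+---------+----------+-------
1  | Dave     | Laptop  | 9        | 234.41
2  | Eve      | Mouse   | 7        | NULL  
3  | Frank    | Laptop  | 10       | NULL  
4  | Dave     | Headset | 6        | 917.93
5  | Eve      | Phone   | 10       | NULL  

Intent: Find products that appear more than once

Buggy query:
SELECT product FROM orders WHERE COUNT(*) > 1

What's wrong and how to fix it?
Bug: COUNT(*) is an aggregate and cannot be used in WHERE

Fix: Group first, then use HAVING for the count condition

Corrected query:
SELECT product FROM orders GROUP BY product HAVING COUNT(*) > 1

Result:
product
-------
Laptop 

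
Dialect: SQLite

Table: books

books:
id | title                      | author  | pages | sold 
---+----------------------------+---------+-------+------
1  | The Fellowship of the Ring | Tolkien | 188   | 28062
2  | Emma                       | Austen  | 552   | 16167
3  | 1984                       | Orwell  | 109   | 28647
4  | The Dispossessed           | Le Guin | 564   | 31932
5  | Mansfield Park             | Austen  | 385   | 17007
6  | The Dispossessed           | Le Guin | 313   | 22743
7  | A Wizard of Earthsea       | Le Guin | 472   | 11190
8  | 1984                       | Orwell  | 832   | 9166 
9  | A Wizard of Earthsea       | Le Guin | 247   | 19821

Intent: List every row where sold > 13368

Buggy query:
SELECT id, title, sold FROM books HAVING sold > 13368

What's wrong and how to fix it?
Bug: HAVING filters the output of aggregation, but this query has no GROUP BY and no aggregate functions, so SQLite rejects it (HAVING clause on a non-aggregate query); the condition here is per row

Fix: Use WHERE for row-level filtering

Corrected query:
SELECT id, title, sold FROM books WHERE sold > 13368

Result:
id | title                      | sold 
---+----------------------------+------
1  | The Fellowship of the Ring | 28062
2  | Emma                       | 16167
3  | 1984                       | 28647
4  | The Dispossessed           | 31932
5  | Mansfield Park             | 17007
6  | The Dispossessed           | 22743
9  | A Wizard of Earthsea       | 19821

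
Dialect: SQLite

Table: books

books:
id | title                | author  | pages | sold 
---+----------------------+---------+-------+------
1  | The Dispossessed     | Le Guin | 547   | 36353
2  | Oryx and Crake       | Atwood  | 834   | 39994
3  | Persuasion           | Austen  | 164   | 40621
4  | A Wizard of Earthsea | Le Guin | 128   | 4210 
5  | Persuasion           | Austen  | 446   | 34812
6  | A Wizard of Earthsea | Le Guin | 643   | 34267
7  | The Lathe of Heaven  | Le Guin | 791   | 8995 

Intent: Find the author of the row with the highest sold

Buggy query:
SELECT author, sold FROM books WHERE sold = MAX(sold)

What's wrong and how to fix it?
Bug: WHERE is evaluated per row; an aggregate over the whole table isn't defined there

Fix: Use a subquery: WHERE sold = (SELECT MAX(sold) FROM books)

Corrected query:
SELECT author, sold FROM books WHERE sold = (SELECT MAX(sold) FROM books)

Result:
author | sold 
-------+------
Austen | 40621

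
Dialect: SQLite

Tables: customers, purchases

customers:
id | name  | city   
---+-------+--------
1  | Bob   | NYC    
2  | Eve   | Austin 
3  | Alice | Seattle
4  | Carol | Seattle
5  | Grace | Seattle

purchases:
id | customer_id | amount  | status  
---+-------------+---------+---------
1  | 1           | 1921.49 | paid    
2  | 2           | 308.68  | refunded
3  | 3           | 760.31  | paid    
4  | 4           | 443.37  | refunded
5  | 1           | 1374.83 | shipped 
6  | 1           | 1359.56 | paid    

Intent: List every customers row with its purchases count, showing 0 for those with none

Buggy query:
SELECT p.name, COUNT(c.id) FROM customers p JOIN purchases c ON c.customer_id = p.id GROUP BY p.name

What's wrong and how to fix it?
Bug: INNER JOIN drops customers rows that have no matching purchases rows

Fix: Switch to LEFT JOIN to retain unmatched parent rows

Corrected query:
SELECT p.name, COUNT(c.id) FROM customers p LEFT JOIN purchases c ON c.customer_id = p.id GROUP BY p.name

Result:
name  | COUNT(c.id)
------+------------
Alice | 1          
Bob   | 3          
Carol | 1          
Eve   | 1          
Grace | 0          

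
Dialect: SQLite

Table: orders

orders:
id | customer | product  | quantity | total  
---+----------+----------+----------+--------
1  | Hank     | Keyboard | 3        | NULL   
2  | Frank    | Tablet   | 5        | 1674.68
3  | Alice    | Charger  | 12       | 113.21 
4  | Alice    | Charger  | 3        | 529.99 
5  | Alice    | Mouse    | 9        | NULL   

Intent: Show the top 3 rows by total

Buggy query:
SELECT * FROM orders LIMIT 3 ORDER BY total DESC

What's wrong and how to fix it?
Bug: ORDER BY cannot follow LIMIT; LIMIT is the final clause

Fix: Sort with ORDER BY, then apply LIMIT

Corrected query:
SELECT * FROM orders ORDER BY total DESC LIMIT 3

Result:
id | customer | product | quantity | total  
---+----------+---------+----------+--------
2  | Frank    | Tablet  | 5        | 1674.68
4  | Alice    | Charger | 3        | 529.99 
3  | Alice    | Charger | 12       | 113.21 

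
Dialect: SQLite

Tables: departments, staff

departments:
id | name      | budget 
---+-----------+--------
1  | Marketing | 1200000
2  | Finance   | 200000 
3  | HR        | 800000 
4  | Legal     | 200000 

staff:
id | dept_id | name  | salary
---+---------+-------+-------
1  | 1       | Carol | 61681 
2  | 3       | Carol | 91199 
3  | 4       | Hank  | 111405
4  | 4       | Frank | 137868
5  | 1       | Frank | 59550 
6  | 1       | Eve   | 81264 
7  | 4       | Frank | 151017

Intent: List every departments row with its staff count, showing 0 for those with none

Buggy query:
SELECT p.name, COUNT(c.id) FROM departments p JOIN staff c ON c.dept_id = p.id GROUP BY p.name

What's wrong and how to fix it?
Bug: An inner join excludes parents with zero children

Fix: Use LEFT JOIN so parents without children still appear (COUNT(c.id) gives 0)

Corrected query:
SELECT p.name, COUNT(c.id) FROM departments p LEFT JOIN staff c ON c.dept_id = p.id GROUP BY p.name

Result:
name      | COUNT(c.id)
----------+------------
Finance   | 0          
HR        | 1          
Legal     | 3          
Marketing | 3          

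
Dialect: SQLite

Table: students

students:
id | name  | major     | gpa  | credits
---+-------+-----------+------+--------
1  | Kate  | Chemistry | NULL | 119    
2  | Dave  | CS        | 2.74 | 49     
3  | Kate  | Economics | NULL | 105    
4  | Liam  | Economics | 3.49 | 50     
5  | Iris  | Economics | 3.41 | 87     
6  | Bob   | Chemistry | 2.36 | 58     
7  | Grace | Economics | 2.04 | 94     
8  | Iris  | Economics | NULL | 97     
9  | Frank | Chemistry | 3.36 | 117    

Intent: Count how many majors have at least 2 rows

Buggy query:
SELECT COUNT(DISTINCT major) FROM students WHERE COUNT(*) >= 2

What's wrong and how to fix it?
Bug: COUNT(*) cannot appear in WHERE; the per-group count doesn't exist yet

Fix: Group first with HAVING COUNT(*) >= 2, then COUNT the resulting groups

Corrected query:
SELECT COUNT(*) FROM (SELECT major FROM students GROUP BY major HAVING COUNT(*) >= 2)

Result:
COUNT(*)
--------
2       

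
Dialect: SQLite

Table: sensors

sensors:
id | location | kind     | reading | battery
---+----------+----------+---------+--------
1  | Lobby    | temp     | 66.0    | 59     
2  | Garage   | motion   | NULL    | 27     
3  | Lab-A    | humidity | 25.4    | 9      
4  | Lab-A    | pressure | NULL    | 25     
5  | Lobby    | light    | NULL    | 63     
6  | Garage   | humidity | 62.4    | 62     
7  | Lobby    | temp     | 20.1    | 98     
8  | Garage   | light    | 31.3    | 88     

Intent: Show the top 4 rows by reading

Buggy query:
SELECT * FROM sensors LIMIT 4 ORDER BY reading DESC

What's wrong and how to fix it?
Bug: LIMIT must come after ORDER BY

Fix: Swap the clauses: ORDER BY first, then LIMIT

Corrected query:
SELECT * FROM sensors ORDER BY reading DESC LIMIT 4

Result:
id | location | kind     | reading | battery
---+----------+----------+---------+--------
1  | Lobby    | temp     | 66      | 59     
6  | Garage   | humidity | 62.4    | 62     
8  | Garage   | light    | 31.3    | 88     
3  | Lab-A    | humidity | 25.4    | 9      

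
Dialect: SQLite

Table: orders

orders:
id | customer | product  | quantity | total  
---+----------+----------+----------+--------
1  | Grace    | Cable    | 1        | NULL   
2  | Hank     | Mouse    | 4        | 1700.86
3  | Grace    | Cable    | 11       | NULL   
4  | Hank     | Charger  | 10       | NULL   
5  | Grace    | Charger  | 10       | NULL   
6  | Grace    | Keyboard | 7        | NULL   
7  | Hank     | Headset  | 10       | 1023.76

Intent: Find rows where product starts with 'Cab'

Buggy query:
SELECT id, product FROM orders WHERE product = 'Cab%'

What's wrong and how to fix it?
Bug: '=' compares the literal string including the % character; pattern matching needs LIKE

Fix: Replace '=' with LIKE so 'Cab%' is treated as a pattern

Corrected query:
SELECT id, product FROM orders WHERE product LIKE 'Cab%'

Result:
id | product
---+--------
1  | Cable  
3  | Cable  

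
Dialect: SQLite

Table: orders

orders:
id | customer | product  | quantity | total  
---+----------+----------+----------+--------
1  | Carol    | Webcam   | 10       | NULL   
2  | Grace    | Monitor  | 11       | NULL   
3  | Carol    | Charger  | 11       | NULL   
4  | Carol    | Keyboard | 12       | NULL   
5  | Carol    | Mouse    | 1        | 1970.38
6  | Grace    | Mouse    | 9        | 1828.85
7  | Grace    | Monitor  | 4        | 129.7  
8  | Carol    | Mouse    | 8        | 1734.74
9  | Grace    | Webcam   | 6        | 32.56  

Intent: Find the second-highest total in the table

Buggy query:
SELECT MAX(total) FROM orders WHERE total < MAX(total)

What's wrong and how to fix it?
Bug: The inner MAX is an aggregate inside WHERE, which is not allowed

Fix: Put the inner MAX in a scalar subquery

Corrected query:
SELECT MAX(total) FROM orders WHERE total < (SELECT MAX(total) FROM orders)

Result:
MAX(total)
----------
1828.85   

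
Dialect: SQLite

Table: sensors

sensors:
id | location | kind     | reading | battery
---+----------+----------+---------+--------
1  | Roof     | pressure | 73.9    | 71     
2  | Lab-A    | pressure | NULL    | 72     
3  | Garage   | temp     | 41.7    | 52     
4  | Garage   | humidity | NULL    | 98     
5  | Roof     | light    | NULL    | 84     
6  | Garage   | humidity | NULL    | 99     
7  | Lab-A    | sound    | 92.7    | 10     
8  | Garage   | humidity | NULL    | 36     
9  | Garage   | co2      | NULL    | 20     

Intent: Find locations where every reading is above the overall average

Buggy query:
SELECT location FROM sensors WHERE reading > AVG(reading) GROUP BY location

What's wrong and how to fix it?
Bug: AVG() is an aggregate; it can't sit directly in WHERE

Fix: Use a subquery for AVG and a HAVING MIN(...) filter so the condition holds for every row in the group

Corrected query:
SELECT location FROM sensors GROUP BY location HAVING MIN(reading) > (SELECT AVG(reading) FROM sensors)

Result:
location
--------
Lab-A   
Roof    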